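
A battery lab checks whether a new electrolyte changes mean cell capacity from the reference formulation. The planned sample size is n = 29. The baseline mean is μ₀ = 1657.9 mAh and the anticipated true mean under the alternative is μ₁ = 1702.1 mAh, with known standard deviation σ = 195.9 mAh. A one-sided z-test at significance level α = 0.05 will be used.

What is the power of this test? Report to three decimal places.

Power ≈ 0.334

Standardized effect: d = |μ₁ − μ₀| / σ = |1702.1 − 1657.9| / 195.9 = 0.2256
Noncentrality parameter: λ = d·√n = 0.2256 × √29 = 1.2150
Critical value for a one-sided test at α = 0.05: z_α = 1.645.
Power = P(Z > 1.645 − λ) = Φ(-0.430) = 0.3337.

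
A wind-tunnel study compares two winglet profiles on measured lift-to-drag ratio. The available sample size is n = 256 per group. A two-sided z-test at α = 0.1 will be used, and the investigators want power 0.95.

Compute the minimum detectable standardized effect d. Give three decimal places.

Required noncentrality: δ = z_{0.05} + z_{0.05} = 1.645 + 1.645 = 3.290.
(The second rejection-region term Φ(−δ − z_{α/2}) is negligible and dropped.)
δ = d·√(n/2) ⇒ d = δ/√(n/2) = 3.290/√(256/2) = 0.2908.

d ≈ 0.291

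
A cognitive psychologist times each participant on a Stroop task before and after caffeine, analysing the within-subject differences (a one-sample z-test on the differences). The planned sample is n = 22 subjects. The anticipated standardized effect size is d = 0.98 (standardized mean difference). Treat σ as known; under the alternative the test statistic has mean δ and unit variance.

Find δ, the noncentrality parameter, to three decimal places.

The noncentrality parameter scales effect size by the design's sample-size factor: δ = d·√n = 0.98 × √22 = 4.5966

δ ≈ 4.597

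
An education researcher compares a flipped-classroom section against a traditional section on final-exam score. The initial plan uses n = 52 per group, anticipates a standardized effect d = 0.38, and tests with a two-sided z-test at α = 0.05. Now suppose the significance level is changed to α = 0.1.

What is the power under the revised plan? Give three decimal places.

δ = d·√(n/2) = 0.38 × √(52/2) = 1.9376 (unchanged). New critical value: z_{0.05} = 1.645.
Revised power = Φ(δ − 1.645) + Φ(−δ − 1.645) = Φ(0.293) + Φ(-3.582) = 0.6152 + 0.0002 = 0.6153.

Power ≈ 0.615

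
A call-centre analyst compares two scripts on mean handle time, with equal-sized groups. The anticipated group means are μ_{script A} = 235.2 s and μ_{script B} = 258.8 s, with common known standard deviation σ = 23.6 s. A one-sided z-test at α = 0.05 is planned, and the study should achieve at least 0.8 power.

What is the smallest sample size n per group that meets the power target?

n = 13 per group

Standardized effect: d = |μ_{script A} − μ_{script B}| / σ = |235.2 − 258.8| / 23.6 = 1.0000
For power 0.8 need Φ(δ − z_{0.05}) = 0.8, so δ = z_{0.05} + z_{0.20} = 1.645 + 0.842 = 2.486.
δ = d·√(n/2) ⇒ n = 2(δ/d)² = 2 × (2.486 / 1.0000)² = 12.37.
Round up to the next whole unit.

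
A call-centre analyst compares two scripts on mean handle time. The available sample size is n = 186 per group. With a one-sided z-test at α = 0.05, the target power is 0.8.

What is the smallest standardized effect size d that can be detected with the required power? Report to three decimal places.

Need Φ(δ − 1.645) = 0.8, so δ = 1.645 + 0.842 = 2.486.
δ = d·√(n/2) ⇒ d = δ/√(n/2) = 2.486/√(186/2) = 0.2578.

d ≈ 0.258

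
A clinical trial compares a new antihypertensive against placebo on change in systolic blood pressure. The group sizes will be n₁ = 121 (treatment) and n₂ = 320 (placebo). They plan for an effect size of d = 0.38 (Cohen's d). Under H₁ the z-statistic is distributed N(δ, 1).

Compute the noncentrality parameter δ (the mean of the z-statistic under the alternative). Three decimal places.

The noncentrality parameter scales effect size by the design's sample-size factor: δ = d / √(1/n₁ + 1/n₂) = 0.38 / √(1/121 + 1/320) = 3.5607

δ ≈ 3.561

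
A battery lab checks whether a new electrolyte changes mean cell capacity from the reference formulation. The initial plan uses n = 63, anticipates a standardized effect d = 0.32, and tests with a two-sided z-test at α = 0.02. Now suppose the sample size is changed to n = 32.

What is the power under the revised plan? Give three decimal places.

Power ≈ 0.303

With n = 32: δ = d·√n = 0.32 × √32 = 1.8102. Critical value z_{0.01} = 2.326.
Revised power = Φ(δ − 2.326) + Φ(−δ − 2.326) = Φ(-0.516) + Φ(-4.137) = 0.3029 + 0.0000 = 0.3029.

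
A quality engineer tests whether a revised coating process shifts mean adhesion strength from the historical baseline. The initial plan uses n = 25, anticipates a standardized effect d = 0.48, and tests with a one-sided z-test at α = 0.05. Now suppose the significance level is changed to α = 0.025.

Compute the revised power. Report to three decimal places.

Power ≈ 0.670

δ = d·√n = 0.48 × √25 = 2.4000 (unchanged). New critical value: z_{0.025} = 1.960.
Revised power = Φ(δ − 1.960) = Φ(0.440) = 0.6700.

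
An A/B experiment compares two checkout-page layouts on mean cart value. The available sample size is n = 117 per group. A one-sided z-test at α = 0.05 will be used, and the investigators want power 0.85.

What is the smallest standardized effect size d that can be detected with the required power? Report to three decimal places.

Required noncentrality: δ = z_{0.05} + z_{0.15} = 1.645 + 1.036 = 2.681.
δ = d·√(n/2) ⇒ d = δ/√(n/2) = 2.681/√(117/2) = 0.3506.

d ≈ 0.351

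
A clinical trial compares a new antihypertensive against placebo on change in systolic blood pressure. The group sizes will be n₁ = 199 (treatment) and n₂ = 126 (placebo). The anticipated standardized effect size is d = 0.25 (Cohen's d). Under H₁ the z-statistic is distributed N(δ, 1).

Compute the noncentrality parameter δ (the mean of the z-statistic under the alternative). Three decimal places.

The noncentrality parameter scales effect size by the design's sample-size factor: δ = d / √(1/n₁ + 1/n₂) = 0.25 / √(1/199 + 1/126) = 2.1959

δ ≈ 2.196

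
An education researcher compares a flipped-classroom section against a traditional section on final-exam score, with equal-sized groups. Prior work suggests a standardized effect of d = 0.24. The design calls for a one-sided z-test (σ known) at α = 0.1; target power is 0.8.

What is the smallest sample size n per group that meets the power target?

For power 0.8 need Φ(δ − z_{0.1}) = 0.8, so δ = z_{0.1} + z_{0.20} = 1.282 + 0.842 = 2.123.
δ = d·√(n/2) ⇒ n = 2(δ/d)² = 2 × (2.123 / 0.24)² = 156.52.
Rounding up, n = 157 per group.

n = 157 per group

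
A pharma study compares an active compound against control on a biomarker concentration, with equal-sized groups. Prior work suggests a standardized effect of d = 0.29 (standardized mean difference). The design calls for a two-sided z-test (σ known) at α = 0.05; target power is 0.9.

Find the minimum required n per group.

n = 250 per group

For power 0.9 need Φ(δ − z_{0.025}) = 0.9, so δ = z_{0.025} + z_{0.10} = 1.960 + 1.282 = 3.242.
(Ignoring the negligible lower-tail rejection probability gives the usual closed-form inversion.)
δ = d·√(n/2) ⇒ n = 2(δ/d)² = 2 × (3.242 / 0.29)² = 249.88.
Round up to the next whole unit.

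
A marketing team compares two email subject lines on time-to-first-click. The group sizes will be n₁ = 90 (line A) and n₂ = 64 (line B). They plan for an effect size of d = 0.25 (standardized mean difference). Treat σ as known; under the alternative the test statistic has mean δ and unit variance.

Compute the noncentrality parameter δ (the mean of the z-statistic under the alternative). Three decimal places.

The noncentrality parameter scales effect size by the design's sample-size factor: δ = d / √(1/n₁ + 1/n₂) = 0.25 / √(1/90 + 1/64) = 1.5289

δ ≈ 1.529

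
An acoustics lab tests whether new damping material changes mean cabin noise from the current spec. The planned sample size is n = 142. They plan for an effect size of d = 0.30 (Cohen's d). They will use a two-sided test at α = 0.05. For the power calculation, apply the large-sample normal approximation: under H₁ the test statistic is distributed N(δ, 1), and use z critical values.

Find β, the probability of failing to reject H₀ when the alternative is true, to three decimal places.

β ≈ 0.053

Noncentrality parameter: δ = d·√n = 0.30 × √142 = 3.5749
Critical value for a two-sided test at α = 0.05: z_{α/2} = 1.960.
Power = Φ(δ − 1.960) + Φ(−δ − 1.960) = Φ(1.615) + Φ(-5.535) = 0.9468 + 0.0000 = 0.9468.
Type II error: β = 1 − power = 1 − 0.9468 = 0.0532.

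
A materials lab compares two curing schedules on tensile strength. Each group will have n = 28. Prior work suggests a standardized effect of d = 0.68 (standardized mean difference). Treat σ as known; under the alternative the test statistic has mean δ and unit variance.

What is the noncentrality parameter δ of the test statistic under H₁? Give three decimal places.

δ ≈ 2.544

δ = d·√(n/2) = 0.68 × √(28/2) = 2.5443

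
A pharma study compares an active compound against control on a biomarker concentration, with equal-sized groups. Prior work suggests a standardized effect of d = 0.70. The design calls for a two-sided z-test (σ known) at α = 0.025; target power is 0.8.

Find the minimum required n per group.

n = 39 per group

For power 0.8 need Φ(δ − z_{0.0125}) = 0.8, so δ = z_{0.0125} + z_{0.20} = 2.241 + 0.842 = 3.083.
(The Φ(−δ − z_{α/2}) term is vanishingly small for δ > 0 and is dropped in the standard sample-size formula.)
δ = d·√(n/2) ⇒ n = 2(δ/d)² = 2 × (3.083 / 0.70)² = 38.80.
Rounding up, n = 39 per group.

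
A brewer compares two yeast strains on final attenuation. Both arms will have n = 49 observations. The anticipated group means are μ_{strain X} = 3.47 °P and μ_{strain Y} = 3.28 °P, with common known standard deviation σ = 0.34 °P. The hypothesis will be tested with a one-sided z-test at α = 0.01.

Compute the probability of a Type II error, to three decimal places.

β ≈ 0.330

Standardized effect: d = |μ_{strain X} − μ_{strain Y}| / σ = |3.47 − 3.28| / 0.34 = 0.5588
Noncentrality parameter: δ = d·√(n/2) = 0.5588 × √(49/2) = 2.7660
Critical value for a one-sided test at α = 0.01: z_α = 2.326.
Power = P(Z > 2.326 − δ) = Φ(0.440) = 0.6699.
Type II error: β = 1 − power = 1 − 0.6699 = 0.3301.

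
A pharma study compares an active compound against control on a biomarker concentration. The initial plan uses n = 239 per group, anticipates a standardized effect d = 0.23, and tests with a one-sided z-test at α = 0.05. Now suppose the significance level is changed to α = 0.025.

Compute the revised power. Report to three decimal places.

δ = d·√(n/2) = 0.23 × √(239/2) = 2.5143 (unchanged). New critical value: z_{0.025} = 1.960.
Revised power = Φ(δ − 1.960) = Φ(0.554) = 0.7103.

Power ≈ 0.710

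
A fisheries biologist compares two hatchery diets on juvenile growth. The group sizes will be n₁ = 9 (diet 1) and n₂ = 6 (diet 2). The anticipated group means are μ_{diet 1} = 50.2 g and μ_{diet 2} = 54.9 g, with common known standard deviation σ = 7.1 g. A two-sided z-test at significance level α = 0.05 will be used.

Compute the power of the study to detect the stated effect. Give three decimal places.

Power ≈ 0.241

Standardized effect: d = |μ_{diet 1} − μ_{diet 2}| / σ = |50.2 − 54.9| / 7.1 = 0.6620
Noncentrality parameter: δ = d / √(1/n₁ + 1/n₂) = 0.6620 / √(1/9 + 1/6) = 1.2560
Critical value for a two-sided test at α = 0.05: z_{α/2} = 1.960.
Power = Φ(δ − 1.960) + Φ(−δ − 1.960) = Φ(-0.704) + Φ(-3.216) = 0.2407 + 0.0007 = 0.2414.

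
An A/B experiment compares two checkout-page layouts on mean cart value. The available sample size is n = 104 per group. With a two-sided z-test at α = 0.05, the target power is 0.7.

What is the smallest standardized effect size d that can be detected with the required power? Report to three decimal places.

d ≈ 0.345

Required noncentrality: δ = z_{0.025} + z_{0.30} = 1.960 + 0.524 = 2.484.
(Lower-tail contribution to power is negligible for δ > 0.)
δ = d·√(n/2) ⇒ d = δ/√(n/2) = 2.484/√(104/2) = 0.3445.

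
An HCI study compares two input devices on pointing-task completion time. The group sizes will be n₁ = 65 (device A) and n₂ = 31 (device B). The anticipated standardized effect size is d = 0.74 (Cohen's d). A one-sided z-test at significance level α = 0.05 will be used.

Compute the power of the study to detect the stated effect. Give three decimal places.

Noncentrality parameter: δ = d / √(1/n₁ + 1/n₂) = 0.74 / √(1/65 + 1/31) = 3.3903
Critical value for a one-sided test at α = 0.05: z_α = 1.645.
Power = Φ(δ − 1.645) = Φ(1.745) = 0.9595.

Power ≈ 0.960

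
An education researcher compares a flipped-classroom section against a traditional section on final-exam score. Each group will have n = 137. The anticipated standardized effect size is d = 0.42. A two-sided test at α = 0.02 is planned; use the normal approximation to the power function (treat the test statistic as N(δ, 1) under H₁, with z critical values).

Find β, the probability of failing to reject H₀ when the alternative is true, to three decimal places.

Noncentrality parameter: δ = d·√(n/2) = 0.42 × √(137/2) = 3.4761
Critical value for a two-sided test at α = 0.02: z_{α/2} = 2.326.
Power = Φ(δ − 2.326) + Φ(−δ − 2.326) = Φ(1.150) + Φ(-5.802) = 0.8749 + 0.0000 = 0.8749.
Type II error: β = 1 − power = 1 − 0.8749 = 0.1251.

β ≈ 0.125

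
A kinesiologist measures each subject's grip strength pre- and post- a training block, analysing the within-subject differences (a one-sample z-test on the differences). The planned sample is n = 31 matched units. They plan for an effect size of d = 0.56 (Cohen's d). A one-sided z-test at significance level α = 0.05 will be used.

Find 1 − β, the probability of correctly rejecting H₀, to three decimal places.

Power ≈ 0.930

Noncentrality parameter: δ = d·√n = 0.56 × √31 = 3.1179
Critical value for a one-sided test at α = 0.05: z_α = 1.645.
Power = Φ(δ − 1.645) = Φ(1.473) = 0.9296.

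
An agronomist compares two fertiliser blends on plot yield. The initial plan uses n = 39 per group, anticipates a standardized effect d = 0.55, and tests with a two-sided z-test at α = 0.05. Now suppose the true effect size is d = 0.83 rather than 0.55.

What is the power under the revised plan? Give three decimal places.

Power ≈ 0.956

With d = 0.83: δ = d·√(n/2) = 0.83 × √(39/2) = 3.6652. Critical value z_{0.025} = 1.960.
Revised power = Φ(δ − 1.960) + Φ(−δ − 1.960) = Φ(1.705) + Φ(-5.625) = 0.9559 + 0.0000 = 0.9559.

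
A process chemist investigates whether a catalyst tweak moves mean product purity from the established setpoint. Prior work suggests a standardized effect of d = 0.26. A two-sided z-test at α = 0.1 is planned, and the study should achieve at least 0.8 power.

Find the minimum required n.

For power 0.8 need Φ(δ − z_{0.05}) = 0.8, so δ = z_{0.05} + z_{0.20} = 1.645 + 0.842 = 2.486.
(For δ > 0 the lower-tail rejection region contributes negligibly to power, so the one-term inversion is standard.)
δ = d·√n ⇒ n = (δ/d)² = (2.486 / 0.26)² = 91.46.
Round up to the next whole unit.

n = 92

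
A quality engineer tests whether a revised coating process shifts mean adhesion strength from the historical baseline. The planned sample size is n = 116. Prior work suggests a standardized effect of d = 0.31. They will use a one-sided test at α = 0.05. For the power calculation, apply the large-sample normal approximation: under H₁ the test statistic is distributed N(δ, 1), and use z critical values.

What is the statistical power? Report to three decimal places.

Power ≈ 0.955

Noncentrality parameter: δ = d·√n = 0.31 × √116 = 3.3388
Critical value for a one-sided test at α = 0.05: z_α = 1.645.
Power = P(Z > 1.645 − δ) = Φ(1.694) = 0.9549.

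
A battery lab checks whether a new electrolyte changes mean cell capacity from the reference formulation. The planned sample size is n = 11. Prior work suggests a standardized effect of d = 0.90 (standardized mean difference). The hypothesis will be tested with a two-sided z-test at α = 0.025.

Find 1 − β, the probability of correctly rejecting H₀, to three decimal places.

Noncentrality parameter: δ = d·√n = 0.90 × √11 = 2.9850
Critical value for a two-sided test at α = 0.025: z_{α/2} = 2.241.
Power = Φ(δ − 2.241) + Φ(−δ − 2.241) = Φ(0.744) + Φ(-5.226) = 0.7714 + 0.0000 = 0.7714.

Power ≈ 0.771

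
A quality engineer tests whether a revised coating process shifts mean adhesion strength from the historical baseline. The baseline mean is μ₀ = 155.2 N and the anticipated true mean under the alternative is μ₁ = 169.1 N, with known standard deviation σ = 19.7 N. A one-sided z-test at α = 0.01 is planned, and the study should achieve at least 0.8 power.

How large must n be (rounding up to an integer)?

n = 21

Standardized effect: d = |μ₁ − μ₀| / σ = |169.1 − 155.2| / 19.7 = 0.7056
Set Φ(δ − 2.326) = 0.8; then δ − 2.326 = Φ⁻¹(0.8) = 0.842, giving δ = 3.168.
δ = d·√n ⇒ n = (δ/d)² = (3.168 / 0.7056)² = 20.16.
Rounding up, n = 21.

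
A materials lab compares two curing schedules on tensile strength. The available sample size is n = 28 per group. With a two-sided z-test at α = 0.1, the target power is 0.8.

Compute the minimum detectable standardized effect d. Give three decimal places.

Need Φ(δ − 1.645) = 0.8, so δ = 1.645 + 0.842 = 2.486.
(The second rejection-region term Φ(−δ − z_{α/2}) is negligible and dropped.)
δ = d·√(n/2) ⇒ d = δ/√(n/2) = 2.486/√(28/2) = 0.6645.

d ≈ 0.665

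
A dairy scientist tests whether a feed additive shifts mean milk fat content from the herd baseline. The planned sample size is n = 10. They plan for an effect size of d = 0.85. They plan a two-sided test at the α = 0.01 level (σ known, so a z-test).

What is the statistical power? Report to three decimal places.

Noncentrality parameter: δ = d·√n = 0.85 × √10 = 2.6879
Two-sided α = 0.01 → critical value z_{0.005} = 2.576.
Power = Φ(δ − 2.576) + Φ(−δ − 2.576) = Φ(0.112) + Φ(-5.264) = 0.5446 + 0.0000 = 0.5446.

Power ≈ 0.545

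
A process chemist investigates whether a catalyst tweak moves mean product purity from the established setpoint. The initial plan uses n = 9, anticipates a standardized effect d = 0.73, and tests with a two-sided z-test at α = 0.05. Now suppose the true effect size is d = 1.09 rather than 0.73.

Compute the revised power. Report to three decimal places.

With d = 1.09: δ = d·√n = 1.09 × √9 = 3.2700. Critical value z_{0.025} = 1.960.
Revised power = Φ(δ − 1.960) + Φ(−δ − 1.960) = Φ(1.310) + Φ(-5.230) = 0.9049 + 0.0000 = 0.9049.

Power ≈ 0.905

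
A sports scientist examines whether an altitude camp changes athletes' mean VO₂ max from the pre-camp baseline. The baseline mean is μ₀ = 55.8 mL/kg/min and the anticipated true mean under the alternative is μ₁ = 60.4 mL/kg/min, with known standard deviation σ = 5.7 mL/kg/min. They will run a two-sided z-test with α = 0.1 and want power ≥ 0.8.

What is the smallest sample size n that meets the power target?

n = 10

Standardized effect: d = |μ₁ − μ₀| / σ = |60.4 − 55.8| / 5.7 = 0.8070
Set Φ(δ − 1.645) = 0.8; then δ − 1.645 = Φ⁻¹(0.8) = 0.842, giving δ = 2.486.
(The Φ(−δ − z_{α/2}) term is vanishingly small for δ > 0 and is dropped in the standard sample-size formula.)
δ = d·√n ⇒ n = (δ/d)² = (2.486 / 0.8070)² = 9.49.
Round up to the next whole unit.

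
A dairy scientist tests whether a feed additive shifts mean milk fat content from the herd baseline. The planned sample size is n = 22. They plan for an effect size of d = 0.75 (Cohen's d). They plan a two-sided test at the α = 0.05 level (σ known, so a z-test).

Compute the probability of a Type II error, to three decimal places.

Noncentrality parameter: λ = d·√n = 0.75 × √22 = 3.5178
Critical value for a two-sided test at α = 0.05: z_{α/2} = 1.960.
Power = Φ(λ − 1.960) + Φ(−λ − 1.960) = Φ(1.558) + Φ(-5.478) = 0.9404 + 0.0000 = 0.9404.
Type II error: β = 1 − power = 1 − 0.9404 = 0.0596.

β ≈ 0.060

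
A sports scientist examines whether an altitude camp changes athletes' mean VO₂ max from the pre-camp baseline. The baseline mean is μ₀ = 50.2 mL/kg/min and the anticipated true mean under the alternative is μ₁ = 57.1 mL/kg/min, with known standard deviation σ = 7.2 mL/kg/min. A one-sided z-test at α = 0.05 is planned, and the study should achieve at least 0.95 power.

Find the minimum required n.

n = 12

Standardized effect: d = |μ₁ − μ₀| / σ = |57.1 − 50.2| / 7.2 = 0.9583
Set Φ(δ − 1.645) = 0.95; then δ − 1.645 = Φ⁻¹(0.95) = 1.645, giving δ = 3.290.
δ = d·√n ⇒ n = (δ/d)² = (3.290 / 0.9583)² = 11.78.
Round up to the next whole unit.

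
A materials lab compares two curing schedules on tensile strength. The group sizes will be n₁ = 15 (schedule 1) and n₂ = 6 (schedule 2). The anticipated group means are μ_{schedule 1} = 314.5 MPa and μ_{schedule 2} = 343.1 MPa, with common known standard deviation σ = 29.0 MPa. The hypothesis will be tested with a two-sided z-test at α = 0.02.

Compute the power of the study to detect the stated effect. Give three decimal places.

Power ≈ 0.388

Standardized effect: d = |μ_{schedule 1} − μ_{schedule 2}| / σ = |314.5 − 343.1| / 29.0 = 0.9862
Noncentrality parameter: δ = d / √(1/n₁ + 1/n₂) = 0.9862 / √(1/15 + 1/6) = 2.0416
Critical value for a two-sided test at α = 0.02: z_{α/2} = 2.326.
Power = Φ(δ − 2.326) + Φ(−δ − 2.326) = Φ(-0.285) + Φ(-4.368) = 0.3879 + 0.0000 = 0.3879.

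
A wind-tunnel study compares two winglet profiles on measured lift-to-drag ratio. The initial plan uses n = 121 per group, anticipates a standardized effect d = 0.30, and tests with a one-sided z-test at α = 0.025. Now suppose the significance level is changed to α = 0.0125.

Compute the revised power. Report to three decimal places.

Power ≈ 0.537

δ = d·√(n/2) = 0.30 × √(121/2) = 2.3335 (unchanged). New critical value: z_{0.0125} = 2.241.
Revised power = Φ(δ − 2.241) = Φ(0.092) = 0.5367.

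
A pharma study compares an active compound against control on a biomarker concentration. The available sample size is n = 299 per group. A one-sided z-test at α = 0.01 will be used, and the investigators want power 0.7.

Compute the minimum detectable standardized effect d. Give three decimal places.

Need Φ(δ − 2.326) = 0.7, so δ = 2.326 + 0.524 = 2.851.
δ = d·√(n/2) ⇒ d = δ/√(n/2) = 2.851/√(299/2) = 0.2332.

d ≈ 0.233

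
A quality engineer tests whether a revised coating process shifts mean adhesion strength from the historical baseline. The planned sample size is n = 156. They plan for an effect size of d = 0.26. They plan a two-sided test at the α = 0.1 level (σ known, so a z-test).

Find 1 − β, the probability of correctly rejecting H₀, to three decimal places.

Power ≈ 0.945

Noncentrality parameter: δ = d·√n = 0.26 × √156 = 3.2474
Two-sided α = 0.1 → critical value z_{0.05} = 1.645.
Power = Φ(δ − 1.645) + Φ(−δ − 1.645) = Φ(1.603) + Φ(-4.892) = 0.9455 + 0.0000 = 0.9455.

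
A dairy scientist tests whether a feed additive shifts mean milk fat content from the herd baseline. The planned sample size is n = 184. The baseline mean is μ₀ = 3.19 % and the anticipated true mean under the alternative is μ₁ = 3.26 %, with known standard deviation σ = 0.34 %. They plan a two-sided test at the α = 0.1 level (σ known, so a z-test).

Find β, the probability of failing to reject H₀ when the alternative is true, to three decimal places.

β ≈ 0.126

Standardized effect: d = |μ₁ − μ₀| / σ = |3.26 − 3.19| / 0.34 = 0.2059
Noncentrality parameter: δ = d·√n = 0.2059 × √184 = 2.7927
Two-sided α = 0.1 → critical value z_{0.05} = 1.645.
Power = Φ(δ − 1.645) + Φ(−δ − 1.645) = Φ(1.148) + Φ(-4.438) = 0.8745 + 0.0000 = 0.8745.
Type II error: β = 1 − power = 1 − 0.8745 = 0.1255.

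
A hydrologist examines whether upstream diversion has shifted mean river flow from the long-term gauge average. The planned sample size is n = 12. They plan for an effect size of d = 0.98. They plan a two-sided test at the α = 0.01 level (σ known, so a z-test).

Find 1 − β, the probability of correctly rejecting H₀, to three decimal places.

Power ≈ 0.794

Noncentrality parameter: δ = d·√n = 0.98 × √12 = 3.3948
Critical value for a two-sided test at α = 0.01: z_{α/2} = 2.576.
Power = Φ(δ − 2.576) + Φ(−δ − 2.576) = Φ(0.819) + Φ(-5.971) = 0.7936 + 0.0000 = 0.7936.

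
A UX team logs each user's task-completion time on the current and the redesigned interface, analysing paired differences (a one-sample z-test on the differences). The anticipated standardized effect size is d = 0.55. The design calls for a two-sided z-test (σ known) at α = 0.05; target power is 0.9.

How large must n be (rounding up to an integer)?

Set Φ(δ − 1.960) = 0.9; then δ − 1.960 = Φ⁻¹(0.9) = 1.282, giving δ = 3.242.
(Ignoring the negligible lower-tail rejection probability gives the usual closed-form inversion.)
δ = d·√n ⇒ n = (δ/d)² = (3.242 / 0.55)² = 34.74.
Round up to the next whole unit.

n = 35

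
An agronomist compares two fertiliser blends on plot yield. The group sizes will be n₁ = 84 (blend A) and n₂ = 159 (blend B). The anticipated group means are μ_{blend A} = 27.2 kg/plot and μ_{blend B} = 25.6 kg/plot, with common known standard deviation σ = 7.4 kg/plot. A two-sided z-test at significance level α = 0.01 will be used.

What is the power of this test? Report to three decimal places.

Power ≈ 0.165

Standardized effect: d = |μ_{blend A} − μ_{blend B}| / σ = |27.2 − 25.6| / 7.4 = 0.2162
Noncentrality parameter: δ = d / √(1/n₁ + 1/n₂) = 0.2162 / √(1/84 + 1/159) = 1.6030
Two-sided α = 0.01 → critical value z_{0.005} = 2.576.
Power = Φ(δ − 2.576) + Φ(−δ − 2.576) = Φ(-0.973) + Φ(-4.179) = 0.1653 + 0.0000 = 0.1653.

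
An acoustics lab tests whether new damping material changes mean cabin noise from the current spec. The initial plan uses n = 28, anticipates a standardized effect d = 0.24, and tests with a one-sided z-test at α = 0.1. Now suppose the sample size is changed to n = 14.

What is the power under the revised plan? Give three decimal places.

With n = 14: δ = d·√n = 0.24 × √14 = 0.8980. Critical value z_{0.1} = 1.282.
Revised power = P(Z > 1.282 − δ) = Φ(-0.384) = 0.3507.

Power ≈ 0.351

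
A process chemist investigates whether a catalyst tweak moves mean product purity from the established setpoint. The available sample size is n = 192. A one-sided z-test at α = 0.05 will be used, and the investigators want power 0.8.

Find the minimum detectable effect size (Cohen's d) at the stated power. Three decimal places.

d ≈ 0.179

Need Φ(δ − 1.645) = 0.8, so δ = 1.645 + 0.842 = 2.486.
δ = d·√n ⇒ d = δ/√n = 2.486/√192 = 0.1794.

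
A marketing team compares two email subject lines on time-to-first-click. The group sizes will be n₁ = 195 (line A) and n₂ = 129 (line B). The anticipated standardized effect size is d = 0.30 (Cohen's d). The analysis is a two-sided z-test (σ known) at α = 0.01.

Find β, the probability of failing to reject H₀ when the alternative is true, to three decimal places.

Noncentrality parameter: δ = d / √(1/n₁ + 1/n₂) = 0.30 / √(1/195 + 1/129) = 2.6434
Critical value for a two-sided test at α = 0.01: z_{α/2} = 2.576.
Power = Φ(δ − 2.576) + Φ(−δ − 2.576) = Φ(0.068) + Φ(-5.219) = 0.5269 + 0.0000 = 0.5269.
Type II error: β = 1 − power = 1 − 0.5269 = 0.4731.

β ≈ 0.473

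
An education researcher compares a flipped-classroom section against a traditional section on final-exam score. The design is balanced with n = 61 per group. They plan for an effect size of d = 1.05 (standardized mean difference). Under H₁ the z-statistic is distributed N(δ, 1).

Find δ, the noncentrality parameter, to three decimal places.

δ = d·√(n/2) = 1.05 × √(61/2) = 5.7988

δ ≈ 5.799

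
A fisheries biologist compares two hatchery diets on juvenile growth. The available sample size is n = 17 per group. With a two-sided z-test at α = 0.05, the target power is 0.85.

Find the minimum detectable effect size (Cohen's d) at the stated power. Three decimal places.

d ≈ 1.028

Need Φ(δ − 1.960) = 0.85, so δ = 1.960 + 1.036 = 2.996.
(The second rejection-region term Φ(−δ − z_{α/2}) is negligible and dropped.)
δ = d·√(n/2) ⇒ d = δ/√(n/2) = 2.996/√(17/2) = 1.0278.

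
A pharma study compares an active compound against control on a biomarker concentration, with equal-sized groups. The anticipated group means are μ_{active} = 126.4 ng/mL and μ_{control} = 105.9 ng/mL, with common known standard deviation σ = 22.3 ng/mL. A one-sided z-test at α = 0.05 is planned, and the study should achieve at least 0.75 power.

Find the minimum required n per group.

Standardized effect: d = |μ_{active} − μ_{control}| / σ = |126.4 − 105.9| / 22.3 = 0.9193
Set Φ(δ − 1.645) = 0.75; then δ − 1.645 = Φ⁻¹(0.75) = 0.674, giving δ = 2.319.
δ = d·√(n/2) ⇒ n = 2(δ/d)² = 2 × (2.319 / 0.9193)² = 12.73.
Round up to the next whole unit.

n = 13 per group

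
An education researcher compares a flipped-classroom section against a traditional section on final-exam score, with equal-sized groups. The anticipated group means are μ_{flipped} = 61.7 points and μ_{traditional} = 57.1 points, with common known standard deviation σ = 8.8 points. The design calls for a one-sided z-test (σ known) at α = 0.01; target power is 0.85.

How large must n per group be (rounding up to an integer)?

Standardized effect: d = |μ_{flipped} − μ_{traditional}| / σ = |61.7 − 57.1| / 8.8 = 0.5227
Set Φ(δ − 2.326) = 0.85; then δ − 2.326 = Φ⁻¹(0.85) = 1.036, giving δ = 3.363.
δ = d·√(n/2) ⇒ n = 2(δ/d)² = 2 × (3.363 / 0.5227)² = 82.77.
Rounding up, n = 83 per group.

n = 83 per group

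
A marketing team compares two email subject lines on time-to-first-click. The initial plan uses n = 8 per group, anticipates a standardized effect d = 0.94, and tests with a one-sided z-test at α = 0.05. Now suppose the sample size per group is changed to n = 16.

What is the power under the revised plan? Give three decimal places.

With n = 16 per group: δ = d·√(n/2) = 0.94 × √(16/2) = 2.6587. Critical value z_{0.05} = 1.645.
Revised power = P(Z > 1.645 − δ) = Φ(1.014) = 0.8447.

Power ≈ 0.845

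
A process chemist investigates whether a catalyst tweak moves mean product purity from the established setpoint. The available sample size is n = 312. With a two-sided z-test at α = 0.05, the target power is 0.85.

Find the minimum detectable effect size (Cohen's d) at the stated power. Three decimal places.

Required noncentrality: δ = z_{0.025} + z_{0.15} = 1.960 + 1.036 = 2.996.
(Lower-tail contribution to power is negligible for δ > 0.)
δ = d·√n ⇒ d = δ/√n = 2.996/√312 = 0.1696.

d ≈ 0.170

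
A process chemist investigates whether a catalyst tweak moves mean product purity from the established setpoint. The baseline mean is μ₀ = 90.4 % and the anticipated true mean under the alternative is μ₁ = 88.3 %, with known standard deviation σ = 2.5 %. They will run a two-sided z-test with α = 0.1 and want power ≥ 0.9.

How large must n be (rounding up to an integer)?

n = 13

Standardized effect: d = |μ₁ − μ₀| / σ = |88.3 − 90.4| / 2.5 = 0.8400
For power 0.9 need Φ(δ − z_{0.05}) = 0.9, so δ = z_{0.05} + z_{0.10} = 1.645 + 1.282 = 2.926.
(For δ > 0 the lower-tail rejection region contributes negligibly to power, so the one-term inversion is standard.)
δ = d·√n ⇒ n = (δ/d)² = (2.926 / 0.8400)² = 12.14.
Round up to the next whole unit.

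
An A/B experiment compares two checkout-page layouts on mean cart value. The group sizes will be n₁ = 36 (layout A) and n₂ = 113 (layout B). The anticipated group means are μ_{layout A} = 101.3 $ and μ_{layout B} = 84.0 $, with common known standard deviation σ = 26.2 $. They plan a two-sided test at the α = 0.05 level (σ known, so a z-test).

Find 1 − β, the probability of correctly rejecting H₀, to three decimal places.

Standardized effect: d = |μ_{layout A} − μ_{layout B}| / σ = |101.3 − 84.0| / 26.2 = 0.6603
Noncentrality parameter: δ = d / √(1/n₁ + 1/n₂) = 0.6603 / √(1/36 + 1/113) = 3.4502
Critical value for a two-sided test at α = 0.05: z_{α/2} = 1.960.
Power = Φ(δ − 1.960) + Φ(−δ − 1.960) = Φ(1.490) + Φ(-5.410) = 0.9319 + 0.0000 = 0.9319.

Power ≈ 0.932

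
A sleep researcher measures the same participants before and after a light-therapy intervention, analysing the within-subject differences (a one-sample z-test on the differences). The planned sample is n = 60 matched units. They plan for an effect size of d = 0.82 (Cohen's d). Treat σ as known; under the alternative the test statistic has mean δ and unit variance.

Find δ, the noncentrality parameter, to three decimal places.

The noncentrality parameter scales effect size by the design's sample-size factor: δ = d·√n = 0.82 × √60 = 6.3517

δ ≈ 6.352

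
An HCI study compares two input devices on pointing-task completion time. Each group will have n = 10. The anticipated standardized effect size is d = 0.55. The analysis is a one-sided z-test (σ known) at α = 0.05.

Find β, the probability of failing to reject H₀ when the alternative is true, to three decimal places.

Noncentrality parameter: λ = d·√(n/2) = 0.55 × √(10/2) = 1.2298
One-sided α = 0.05 → critical value z_{0.05} = 1.645.
Power = P(Z > 1.645 − λ) = Φ(-0.415) = 0.3391.
Type II error: β = 1 − power = 1 − 0.3391 = 0.6609.

β ≈ 0.661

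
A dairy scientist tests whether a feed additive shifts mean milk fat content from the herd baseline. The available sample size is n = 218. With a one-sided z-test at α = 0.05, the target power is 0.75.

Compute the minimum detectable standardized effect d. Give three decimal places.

d ≈ 0.157

Required noncentrality: δ = z_{0.05} + z_{0.25} = 1.645 + 0.674 = 2.319.
δ = d·√n ⇒ d = δ/√n = 2.319/√218 = 0.1571.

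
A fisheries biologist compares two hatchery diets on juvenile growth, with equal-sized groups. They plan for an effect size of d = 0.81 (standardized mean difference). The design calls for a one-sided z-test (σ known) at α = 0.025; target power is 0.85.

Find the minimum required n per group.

n = 28 per group

Set Φ(δ − 1.960) = 0.85; then δ − 1.960 = Φ⁻¹(0.85) = 1.036, giving δ = 2.996.
δ = d·√(n/2) ⇒ n = 2(δ/d)² = 2 × (2.996 / 0.81)² = 27.37.
Rounding up, n = 28 per group.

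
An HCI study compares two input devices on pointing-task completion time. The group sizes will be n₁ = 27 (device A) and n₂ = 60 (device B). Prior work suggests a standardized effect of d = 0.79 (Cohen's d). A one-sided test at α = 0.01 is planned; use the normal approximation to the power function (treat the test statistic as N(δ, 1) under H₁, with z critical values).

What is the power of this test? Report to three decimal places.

Power ≈ 0.861

Noncentrality parameter: δ = d / √(1/n₁ + 1/n₂) = 0.79 / √(1/27 + 1/60) = 3.4090
One-sided α = 0.01 → critical value z_{0.01} = 2.326.
Power = Φ(δ − 2.326) = Φ(1.083) = 0.8605.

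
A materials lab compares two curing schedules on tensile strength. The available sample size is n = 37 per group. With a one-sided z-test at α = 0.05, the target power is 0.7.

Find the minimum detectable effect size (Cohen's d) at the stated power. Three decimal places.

Required noncentrality: δ = z_{0.05} + z_{0.30} = 1.645 + 0.524 = 2.169.
δ = d·√(n/2) ⇒ d = δ/√(n/2) = 2.169/√(37/2) = 0.5043.

d ≈ 0.504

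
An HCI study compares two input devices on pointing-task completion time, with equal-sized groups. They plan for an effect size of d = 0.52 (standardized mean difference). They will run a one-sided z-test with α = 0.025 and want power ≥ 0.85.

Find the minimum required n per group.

For power 0.85 need Φ(δ − z_{0.025}) = 0.85, so δ = z_{0.025} + z_{0.15} = 1.960 + 1.036 = 2.996.
δ = d·√(n/2) ⇒ n = 2(δ/d)² = 2 × (2.996 / 0.52)² = 66.41.
Round up to the next whole unit.

n = 67 per group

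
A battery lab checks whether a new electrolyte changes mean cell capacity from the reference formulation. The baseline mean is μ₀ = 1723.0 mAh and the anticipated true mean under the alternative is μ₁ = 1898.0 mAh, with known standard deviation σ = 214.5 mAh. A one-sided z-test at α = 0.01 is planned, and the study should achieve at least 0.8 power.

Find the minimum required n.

Standardized effect: d = |μ₁ − μ₀| / σ = |1898.0 − 1723.0| / 214.5 = 0.8159
Set Φ(δ − 2.326) = 0.8; then δ − 2.326 = Φ⁻¹(0.8) = 0.842, giving δ = 3.168.
δ = d·√n ⇒ n = (δ/d)² = (3.168 / 0.8159)² = 15.08.
Round up to the next whole unit.

n = 16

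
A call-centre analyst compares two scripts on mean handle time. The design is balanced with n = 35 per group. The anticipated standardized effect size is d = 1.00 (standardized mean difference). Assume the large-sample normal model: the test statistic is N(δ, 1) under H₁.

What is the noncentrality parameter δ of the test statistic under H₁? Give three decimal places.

δ ≈ 4.183

The noncentrality parameter scales effect size by the design's sample-size factor: δ = d·√(n/2) = 1.00 × √(35/2) = 4.1833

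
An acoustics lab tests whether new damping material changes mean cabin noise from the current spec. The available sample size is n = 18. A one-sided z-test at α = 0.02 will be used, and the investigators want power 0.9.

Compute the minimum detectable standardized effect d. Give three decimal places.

d ≈ 0.786

Need Φ(δ − 2.054) = 0.9, so δ = 2.054 + 1.282 = 3.335.
δ = d·√n ⇒ d = δ/√n = 3.335/√18 = 0.7861.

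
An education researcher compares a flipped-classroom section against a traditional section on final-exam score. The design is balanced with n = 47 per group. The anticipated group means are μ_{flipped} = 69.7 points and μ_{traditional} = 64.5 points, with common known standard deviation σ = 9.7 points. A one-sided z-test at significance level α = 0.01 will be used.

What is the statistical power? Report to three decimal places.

Power ≈ 0.607

Standardized effect: d = |μ_{flipped} − μ_{traditional}| / σ = |69.7 − 64.5| / 9.7 = 0.5361
Noncentrality parameter: δ = d·√(n/2) = 0.5361 × √(47/2) = 2.5988
One-sided α = 0.01 → critical value z_{0.01} = 2.326.
Power = Φ(δ − 2.326) = Φ(0.272) = 0.6073.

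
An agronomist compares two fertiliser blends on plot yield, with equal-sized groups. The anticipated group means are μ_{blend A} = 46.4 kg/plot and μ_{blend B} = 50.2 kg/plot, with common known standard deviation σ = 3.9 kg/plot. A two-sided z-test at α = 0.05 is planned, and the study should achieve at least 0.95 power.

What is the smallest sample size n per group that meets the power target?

Standardized effect: d = |μ_{blend A} − μ_{blend B}| / σ = |46.4 − 50.2| / 3.9 = 0.9744
Set Φ(δ − 1.960) = 0.95; then δ − 1.960 = Φ⁻¹(0.95) = 1.645, giving δ = 3.605.
(Ignoring the negligible lower-tail rejection probability gives the usual closed-form inversion.)
δ = d·√(n/2) ⇒ n = 2(δ/d)² = 2 × (3.605 / 0.9744)² = 27.38.
Rounding up, n = 28 per group.

n = 28 per group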